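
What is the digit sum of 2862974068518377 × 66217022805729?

141

2862974068518377 × 66217022805729 = 189577619187292110466537381833
Sum of its 30 digits: 141.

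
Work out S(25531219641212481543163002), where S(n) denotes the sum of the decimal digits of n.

81

2+5+5+3+1+2+1+9+6+4+1+2+1+2+4+8+1+5+4+3+1+6+3+0+0+2 = 81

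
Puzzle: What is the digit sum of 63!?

63! = 1982608315404440064116146708361898137544773690227268628106279599612729753600000000000000
Sum of its 88 digits: 333.

333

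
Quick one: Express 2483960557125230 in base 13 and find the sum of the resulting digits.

62

2483960557125230 in base 13 is 82802624771861.
Digit sum: 8+2+8+0+2+6+2+4+7+7+1+8+6+1 = 62.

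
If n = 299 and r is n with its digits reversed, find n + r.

Reverse of 299 is 992.
299 + 992 = 1291

1291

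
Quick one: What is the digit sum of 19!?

19! = 121645100408832000
Sum of its 18 digits: 45.

45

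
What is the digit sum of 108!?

108! = 1324641819451828974499891837121832599810209360673358065686551152497461815091591578895743130235002378688844343005686404521144382704205360039762937774080000000000000000000000000
Sum of its 175 digits: 666.

666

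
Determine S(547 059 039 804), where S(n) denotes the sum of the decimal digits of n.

54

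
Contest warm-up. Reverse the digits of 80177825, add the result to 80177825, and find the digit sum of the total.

31

Reversal of 80177825 is 52877108; 80177825 + 52877108 = 133054933.
Digit sum of 133054933: 1+3+3+0+5+4+9+3+3 = 31.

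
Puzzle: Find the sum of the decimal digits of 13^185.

898

13^185 = 120093686570564283825084919648149287284056206032160585085038045122059794216549255339052494713119042891221016070806344082833141936885393596205700307421671117537478666364673717647897342728922070961548278806893
Sum of its 207 digits: 898.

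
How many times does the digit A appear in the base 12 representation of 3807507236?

1

3807507236 in base 12 is 8A3162658.
The digit A appears 1 time.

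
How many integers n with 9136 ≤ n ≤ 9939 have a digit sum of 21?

65

The integers in [9136, 9939] that have a digit sum of 21: 9138, 9147, 9156, 9165, 9174, 9183, …, 9921, 9930.
65 qualify.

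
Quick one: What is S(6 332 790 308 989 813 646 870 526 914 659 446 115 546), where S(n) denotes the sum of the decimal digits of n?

193

6+3+3+2+7+9+0+3+0+8+9+8+9+8+1+3+6+4+6+8+7+0+5+2+6+9+1+4+6+5+9+4+4+6+1+1+5+5+4+6 = 193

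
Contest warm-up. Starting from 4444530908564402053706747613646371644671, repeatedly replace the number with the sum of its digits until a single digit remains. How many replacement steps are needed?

3

4444530908564402053706747613646371644671 → 166 → 13 → 4 (3 steps)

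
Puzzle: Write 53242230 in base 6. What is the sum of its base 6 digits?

53242230 in base 6 is 5141055450.
Digit sum: 5+1+4+1+0+5+5+4+5+0 = 30.

30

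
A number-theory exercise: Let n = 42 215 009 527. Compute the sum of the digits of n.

4+2+2+1+5+0+0+9+5+2+7 = 37

37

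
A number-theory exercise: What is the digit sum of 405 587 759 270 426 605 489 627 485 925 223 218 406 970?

195

4+0+5+5+8+7+7+5+9+2+7+0+4+2+6+6+0+5+4+8+9+6+2+7+4+8+5+9+2+5+2+2+3+2+1+8+4+0+6+9+7+0 = 195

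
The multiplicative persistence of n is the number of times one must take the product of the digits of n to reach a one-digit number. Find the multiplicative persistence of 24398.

3

24398 → 1728 → 112 → 2 (3 steps)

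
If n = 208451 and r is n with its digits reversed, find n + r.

363253

Reverse of 208451 is 154802.
208451 + 154802 = 363253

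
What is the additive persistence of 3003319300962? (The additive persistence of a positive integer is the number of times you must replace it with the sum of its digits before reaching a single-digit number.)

3003319300962 → 39 → 12 → 3 (3 steps)

3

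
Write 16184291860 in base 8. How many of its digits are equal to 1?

3

16184291860 in base 8 is 170452131024.
The digit 1 appears 3 times.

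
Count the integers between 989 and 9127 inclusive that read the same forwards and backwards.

84

The integers in [989, 9127] that read the same forwards and backwards: 989, 999, 1001, 1111, 1221, 1331, …, 9009, 9119.
84 qualify.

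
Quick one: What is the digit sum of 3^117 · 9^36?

405

3^117 · 9^36 = 1499398741586788200414239710724876101933611366003344657118522818557991334322919287339806483
Sum of its 91 digits: 405.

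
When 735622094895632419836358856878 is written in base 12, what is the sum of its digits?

735622094895632419836358856878 in base 12 is 5431584B4299B2AB4987644B56BA.
Digit sum: 5+4+3+1+5+8+4+11+4+2+9+9+11+2+10+11+4+9+8+7+6+4+4+11+5+6+11+10 = 184.

184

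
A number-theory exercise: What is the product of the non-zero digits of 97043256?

9×7×4×3×2×5×6 = 45360

45360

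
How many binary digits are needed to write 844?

844 in base 2 is 1101001100, which has 10 digits.

10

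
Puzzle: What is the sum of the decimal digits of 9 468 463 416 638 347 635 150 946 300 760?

137

9+4+6+8+4+6+3+4+1+6+6+3+8+3+4+7+6+3+5+1+5+0+9+4+6+3+0+0+7+6+0 = 137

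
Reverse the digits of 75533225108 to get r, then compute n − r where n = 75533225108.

-4619008449

Reverse of 75533225108 is 80152233557.
75533225108 − 80152233557 = -4619008449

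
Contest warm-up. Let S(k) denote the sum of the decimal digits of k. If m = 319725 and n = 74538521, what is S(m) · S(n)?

945

S(319725) = 3+1+9+7+2+5 = 27.
S(74538521) = 7+4+5+3+8+5+2+1 = 35.
27 · 35 = 945.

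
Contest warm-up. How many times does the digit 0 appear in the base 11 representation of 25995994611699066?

25995994611699066 in base 11 is 6250141447139199.
The digit 0 appears 1 time.

1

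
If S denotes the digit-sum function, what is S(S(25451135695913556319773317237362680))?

First digit sum: 153.
1+5+3 = 9.

9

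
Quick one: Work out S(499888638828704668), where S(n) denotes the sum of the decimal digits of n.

4+9+9+8+8+8+6+3+8+8+2+8+7+0+4+6+6+8 = 112

112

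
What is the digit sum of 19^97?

19^97 = 10942065052959904423889340990386629470628945828095864965495389114171377882574435992542632419141451340745154782894654048059539
Sum of its 125 digits: 595.

595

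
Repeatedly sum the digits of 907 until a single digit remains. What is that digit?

9+0+7 = 16
1+6 = 7

7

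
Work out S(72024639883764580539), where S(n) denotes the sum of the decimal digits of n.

99

7+2+0+2+4+6+3+9+8+8+3+7+6+4+5+8+0+5+3+9 = 99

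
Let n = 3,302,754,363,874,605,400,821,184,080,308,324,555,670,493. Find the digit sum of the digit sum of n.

First digit sum: 166.
1+6+6 = 13.

13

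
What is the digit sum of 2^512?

2^512 = 13407807929942597099574024998205846127479365820592393377723561443721764030073546976801874298166903427690031858186486050853753882811946569946433649006084096
Sum of its 155 digits: 733.

733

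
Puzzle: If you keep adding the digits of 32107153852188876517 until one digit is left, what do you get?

3+2+1+0+7+1+5+3+8+5+2+1+8+8+8+7+6+5+1+7 = 88
8+8 = 16
1+6 = 7

7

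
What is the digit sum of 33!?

33! = 8683317618811886495518194401280000000
Sum of its 37 digits: 144.

144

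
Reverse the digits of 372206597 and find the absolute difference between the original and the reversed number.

423395676

Reverse of 372206597 is 795602273.
|372206597 − 795602273| = 423395676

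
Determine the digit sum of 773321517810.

7+7+3+3+2+1+5+1+7+8+1+0 = 45

45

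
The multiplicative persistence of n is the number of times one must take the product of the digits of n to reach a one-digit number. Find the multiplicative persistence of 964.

964 → 216 → 12 → 2 (3 steps)

3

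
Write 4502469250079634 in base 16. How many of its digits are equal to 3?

1

4502469250079634 in base 16 is FFEF8D0435B92.
The digit 3 appears 1 time.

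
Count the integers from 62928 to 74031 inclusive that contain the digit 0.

3749

The integers in [62928, 74031] that contain the digit 0: 62930, 62940, 62950, 62960, 62970, 62980, …, 74030, 74031.
3749 qualify.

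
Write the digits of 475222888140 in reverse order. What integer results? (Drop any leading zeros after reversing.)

41888222574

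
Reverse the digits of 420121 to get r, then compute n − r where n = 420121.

Reverse of 420121 is 121024.
420121 − 121024 = 299097

299097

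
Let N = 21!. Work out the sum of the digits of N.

63

21! = 51090942171709440000
Sum of its 20 digits: 63.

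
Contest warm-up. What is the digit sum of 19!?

45

19! = 121645100408832000
Sum of its 18 digits: 45.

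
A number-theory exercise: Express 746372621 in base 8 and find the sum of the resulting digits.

746372621 in base 8 is 5437137015.
Digit sum: 5+4+3+7+1+3+7+0+1+5 = 36.

36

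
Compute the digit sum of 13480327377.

45

1+3+4+8+0+3+2+7+3+7+7 = 45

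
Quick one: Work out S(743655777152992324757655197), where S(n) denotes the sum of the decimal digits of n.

7+4+3+6+5+5+7+7+7+1+5+2+9+9+2+3+2+4+7+5+7+6+5+5+1+9+7 = 140

140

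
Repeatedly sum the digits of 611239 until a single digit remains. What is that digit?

6+1+1+2+3+9 = 22
2+2 = 4

4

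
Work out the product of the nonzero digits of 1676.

252

1×6×7×6 = 252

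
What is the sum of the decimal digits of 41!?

41! = 33452526613163807108170062053440751665152000000000
Sum of its 50 digits: 144.

144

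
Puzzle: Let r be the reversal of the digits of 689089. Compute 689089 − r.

-291897

Reverse of 689089 is 980986.
689089 − 980986 = -291897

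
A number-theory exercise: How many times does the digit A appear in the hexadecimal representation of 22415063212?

2

22415063212 in base 16 is 5380AB8AC.
The digit A appears 2 times.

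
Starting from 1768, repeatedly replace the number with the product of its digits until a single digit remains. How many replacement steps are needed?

1768 → 336 → 54 → 20 → 0 (4 steps)

4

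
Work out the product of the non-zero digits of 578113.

840

5×7×8×1×1×3 = 840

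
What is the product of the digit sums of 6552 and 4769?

468

S(6552) = 6+5+5+2 = 18.
S(4769) = 4+7+6+9 = 26.
18 · 26 = 468.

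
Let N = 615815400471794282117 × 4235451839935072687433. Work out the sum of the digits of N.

615815400471794282117 × 4235451839935072687433 = 2608256470988614721303922278657666162535661
Sum of its 43 digits: 193.

193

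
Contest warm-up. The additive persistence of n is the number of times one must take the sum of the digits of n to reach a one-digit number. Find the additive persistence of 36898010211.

36898010211 → 39 → 12 → 3 (3 steps)

3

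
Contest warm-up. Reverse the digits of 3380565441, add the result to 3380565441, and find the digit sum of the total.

Reversal of 3380565441 is 1445650833; 3380565441 + 1445650833 = 4826216274.
Digit sum of 4826216274: 4+8+2+6+2+1+6+2+7+4 = 42.

42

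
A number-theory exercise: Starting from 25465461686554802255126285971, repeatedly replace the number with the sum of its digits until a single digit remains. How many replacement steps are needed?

25465461686554802255126285971 → 130 → 4 (2 steps)

2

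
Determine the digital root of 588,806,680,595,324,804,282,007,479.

2

5+8+8+8+0+6+6+8+0+5+9+5+3+2+4+8+0+4+2+8+2+0+0+7+4+7+9 = 128
1+2+8 = 11
1+1 = 2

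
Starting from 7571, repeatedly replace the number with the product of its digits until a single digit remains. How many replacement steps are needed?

7571 → 245 → 40 → 0 (3 steps)

3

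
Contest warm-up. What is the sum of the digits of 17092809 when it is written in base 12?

41

17092809 in base 12 is 5883809.
Digit sum: 5+8+8+3+8+0+9 = 41.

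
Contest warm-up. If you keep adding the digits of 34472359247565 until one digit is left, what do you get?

3+4+4+7+2+3+5+9+2+4+7+5+6+5 = 66
6+6 = 12
1+2 = 3

3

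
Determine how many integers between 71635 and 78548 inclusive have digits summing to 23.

480

The integers in [71635, 78548] that have digits summing to 23: 71636, 71645, 71654, 71663, 71672, 71681, …, 78521, 78530.
480 qualify.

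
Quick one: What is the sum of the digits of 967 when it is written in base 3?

967 in base 3 is 1022211.
Digit sum: 1+0+2+2+2+1+1 = 9.

9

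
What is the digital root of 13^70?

4

The digital root of n equals n mod 9 (or 9 when 9 | n), so we need 13^70 mod 9.
13^70 ≡ 4 (mod 9), so the digital root is 4.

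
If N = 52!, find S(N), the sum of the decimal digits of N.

52! = 80658175170943878571660636856403766975289505440883277824000000000000
Sum of its 68 digits: 279.

279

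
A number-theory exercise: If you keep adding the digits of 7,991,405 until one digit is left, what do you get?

8

7+9+9+1+4+0+5 = 35
3+5 = 8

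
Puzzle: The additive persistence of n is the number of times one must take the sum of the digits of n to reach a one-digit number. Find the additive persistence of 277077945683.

3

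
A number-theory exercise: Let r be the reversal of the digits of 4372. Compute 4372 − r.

Reverse of 4372 is 2734.
4372 − 2734 = 1638

1638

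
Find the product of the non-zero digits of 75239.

7×5×2×3×9 = 1890

1890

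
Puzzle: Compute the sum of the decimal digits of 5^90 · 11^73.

5^90 · 11^73 = 8491147924311808978643635239993118238558102347737007162840352613771865400489639707641079613569565047448417516307017649523913860321044921875
Sum of its 139 digits: 614.

614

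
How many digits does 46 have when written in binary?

46 in base 2 is 101110, which has 6 digits.

6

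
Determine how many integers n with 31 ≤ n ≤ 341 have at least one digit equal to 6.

58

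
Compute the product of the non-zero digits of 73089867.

508032

7×3×8×9×8×6×7 = 508032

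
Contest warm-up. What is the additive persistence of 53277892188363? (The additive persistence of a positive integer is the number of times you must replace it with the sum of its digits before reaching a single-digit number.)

2

53277892188363 → 72 → 9 (2 steps)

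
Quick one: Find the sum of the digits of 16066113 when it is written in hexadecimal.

33

16066113 in base 16 is F52641.
Digit sum: 15+5+2+6+4+1 = 33.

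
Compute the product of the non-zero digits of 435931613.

29160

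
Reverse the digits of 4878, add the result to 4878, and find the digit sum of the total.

18

Reversal of 4878 is 8784; 4878 + 8784 = 13662.
Digit sum of 13662: 1+3+6+6+2 = 18.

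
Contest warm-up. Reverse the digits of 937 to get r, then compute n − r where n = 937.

198

Reverse of 937 is 739.
937 − 739 = 198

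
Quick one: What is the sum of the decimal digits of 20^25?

20^25 = 335544320000000000000000000000000
Sum of its 33 digits: 29.

29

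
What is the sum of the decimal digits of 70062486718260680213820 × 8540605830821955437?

219

70062486718260680213820 × 8540605830821955437 = 598376082587862974781731391855667671539340
Sum of its 42 digits: 219.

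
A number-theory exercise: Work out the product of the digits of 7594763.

7×5×9×4×7×6×3 = 158760

158760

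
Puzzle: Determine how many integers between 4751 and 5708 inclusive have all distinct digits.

481

The integers in [4751, 5708] that have all distinct digits: 4751, 4752, 4753, 4756, 4758, 4759, …, 5706, 5708.
481 qualify.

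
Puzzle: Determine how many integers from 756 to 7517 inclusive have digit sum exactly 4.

20

The integers in [756, 7517] that have digit sum exactly 4: 1003, 1012, 1021, 1030, 1102, 1111, …, 3100, 4000.
20 qualify.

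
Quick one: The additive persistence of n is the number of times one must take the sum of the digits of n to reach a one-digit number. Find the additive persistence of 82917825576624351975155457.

82917825576624351975155457 → 129 → 12 → 3 (3 steps)

3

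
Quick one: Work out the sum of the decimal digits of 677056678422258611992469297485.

6+7+7+0+5+6+6+7+8+4+2+2+2+5+8+6+1+1+9+9+2+4+6+9+2+9+7+4+8+5 = 157

157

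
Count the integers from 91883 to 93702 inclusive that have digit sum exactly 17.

49

The integers in [91883, 93702] that have digit sum exactly 17: 92006, 92015, 92024, 92033, 92042, 92051, …, 93410, 93500.
49 qualify.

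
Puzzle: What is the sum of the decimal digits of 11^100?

439

11^100 = 137806123398222701841183371720896367762643312000384664331464775521549852095523076769401159497458526446001
Sum of its 105 digits: 439.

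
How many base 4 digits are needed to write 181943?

181943 in base 4 is 230122313, which has 9 digits.

9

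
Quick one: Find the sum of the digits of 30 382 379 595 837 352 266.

96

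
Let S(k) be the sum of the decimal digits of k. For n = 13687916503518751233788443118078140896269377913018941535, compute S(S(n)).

11

First digit sum: 254.
2+5+4 = 11.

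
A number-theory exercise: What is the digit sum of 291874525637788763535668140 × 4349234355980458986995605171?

291874525637788763535668140 × 4349234355980458986995605171 = 1269430714539370178338948303753479225358713483123951940
Sum of its 55 digits: 241.

241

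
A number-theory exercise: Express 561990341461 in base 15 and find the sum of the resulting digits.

561990341461 in base 15 is E942E8BAE1.
Digit sum: 14+9+4+2+14+8+11+10+14+1 = 87.

87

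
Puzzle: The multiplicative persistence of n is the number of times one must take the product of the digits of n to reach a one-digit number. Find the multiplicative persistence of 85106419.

85106419 → 0 (1 step)

1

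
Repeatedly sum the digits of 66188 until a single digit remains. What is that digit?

6+6+1+8+8 = 29
2+9 = 11
1+1 = 2
(Equivalently, 66188 mod 9 = 2.)

2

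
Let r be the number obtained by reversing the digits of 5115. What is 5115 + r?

10230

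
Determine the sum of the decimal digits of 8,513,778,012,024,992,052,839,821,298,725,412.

146

8+5+1+3+7+7+8+0+1+2+0+2+4+9+9+2+0+5+2+8+3+9+8+2+1+2+9+8+7+2+5+4+1+2 = 146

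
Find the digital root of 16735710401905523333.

5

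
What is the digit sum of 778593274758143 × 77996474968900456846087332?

210

778593274758143 × 77996474968900456846087332 = 60727530865627736398237948966468156144476
Sum of its 41 digits: 210.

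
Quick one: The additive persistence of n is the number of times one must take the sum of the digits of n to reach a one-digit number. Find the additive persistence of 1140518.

2

1140518 → 20 → 2 (2 steps)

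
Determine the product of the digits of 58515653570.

0

5×8×5×1×5×6×5×3×5×7×0 = 0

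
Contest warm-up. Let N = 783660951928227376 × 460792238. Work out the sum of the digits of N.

131

783660951928227376 × 460792238 = 361104883872218307959907488
Sum of its 27 digits: 131.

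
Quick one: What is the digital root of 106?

1+0+6 = 7

7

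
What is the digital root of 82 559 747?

8+2+5+5+9+7+4+7 = 47
4+7 = 11
1+1 = 2

2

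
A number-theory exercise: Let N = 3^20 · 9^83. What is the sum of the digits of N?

3^20 · 9^83 = 55533286725436600015342211508328744516059680222346098411797141428073753123071084716289129
Sum of its 89 digits: 351.

351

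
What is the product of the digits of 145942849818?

26542080

1×4×5×9×4×2×8×4×9×8×1×8 = 26542080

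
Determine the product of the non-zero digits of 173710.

147

1×7×3×7×1 = 147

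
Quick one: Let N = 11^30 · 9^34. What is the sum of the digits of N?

11^30 · 9^34 = 4853174149800507853531629020689966736119808957295910151360673561
Sum of its 64 digits: 288.

288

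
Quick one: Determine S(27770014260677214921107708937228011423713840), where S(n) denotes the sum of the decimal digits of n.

2+7+7+7+0+0+1+4+2+6+0+6+7+7+2+1+4+9+2+1+1+0+7+7+0+8+9+3+7+2+2+8+0+1+1+4+2+3+7+1+3+8+4+0 = 163

163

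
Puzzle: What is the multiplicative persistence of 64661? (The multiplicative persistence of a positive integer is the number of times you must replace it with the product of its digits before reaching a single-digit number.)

4

64661 → 864 → 192 → 18 → 8 (4 steps)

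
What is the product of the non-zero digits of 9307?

189

9×3×7 = 189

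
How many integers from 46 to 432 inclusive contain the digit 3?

149

The integers in [46, 432] that contain the digit 3: 53, 63, 73, 83, 93, 103, …, 431, 432.
149 qualify.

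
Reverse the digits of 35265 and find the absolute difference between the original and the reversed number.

20988

Reverse of 35265 is 56253.
|35265 − 56253| = 20988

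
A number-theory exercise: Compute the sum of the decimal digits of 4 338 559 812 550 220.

62

4+3+3+8+5+5+9+8+1+2+5+5+0+2+2+0 = 62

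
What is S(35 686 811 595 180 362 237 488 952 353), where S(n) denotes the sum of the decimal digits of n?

136

3+5+6+8+6+8+1+1+5+9+5+1+8+0+3+6+2+2+3+7+4+8+8+9+5+2+3+5+3 = 136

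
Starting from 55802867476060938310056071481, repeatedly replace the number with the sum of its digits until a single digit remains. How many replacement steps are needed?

2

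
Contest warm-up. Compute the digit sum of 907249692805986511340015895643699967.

185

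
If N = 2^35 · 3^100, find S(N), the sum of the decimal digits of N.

261

2^35 · 3^100 = 17708236773100405176824242687348444091019594858159163834368
Sum of its 59 digits: 261.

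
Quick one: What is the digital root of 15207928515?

1+5+2+0+7+9+2+8+5+1+5 = 45
4+5 = 9

9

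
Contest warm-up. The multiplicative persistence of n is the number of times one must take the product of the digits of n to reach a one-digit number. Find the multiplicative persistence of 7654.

2

7654 → 840 → 0 (2 steps)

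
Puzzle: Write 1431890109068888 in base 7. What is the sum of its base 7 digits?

56

1431890109068888 in base 7 is 610414434512545160.
Digit sum: 6+1+0+4+1+4+4+3+4+5+1+2+5+4+5+1+6+0 = 56.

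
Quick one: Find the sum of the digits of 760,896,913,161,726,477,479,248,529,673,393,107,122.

7+6+0+8+9+6+9+1+3+1+6+1+7+2+6+4+7+7+4+7+9+2+4+8+5+2+9+6+7+3+3+9+3+1+0+7+1+2+2 = 184

184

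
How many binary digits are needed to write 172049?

172049 in base 2 is 101010000000010001, which has 18 digits.

18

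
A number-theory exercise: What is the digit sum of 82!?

477

82! = 475364333701284174842138206989404946643813294067993328617160934076743994734899148613007131808479167119360000000000000000000
Sum of its 123 digits: 477.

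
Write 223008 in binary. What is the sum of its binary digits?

223008 in base 2 is 110110011100100000.
Digit sum: 1+1+0+1+1+0+0+1+1+1+0+0+1+0+0+0+0+0 = 8.

8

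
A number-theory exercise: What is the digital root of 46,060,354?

1

4+6+0+6+0+3+5+4 = 28
2+8 = 10
1+0 = 1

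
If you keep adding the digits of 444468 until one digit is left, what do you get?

4+4+4+4+6+8 = 30
3+0 = 3

3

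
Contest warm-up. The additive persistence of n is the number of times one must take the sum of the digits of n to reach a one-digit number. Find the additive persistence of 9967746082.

9967746082 → 58 → 13 → 4 (3 steps)

3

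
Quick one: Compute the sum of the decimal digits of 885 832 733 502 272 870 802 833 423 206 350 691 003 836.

8+8+5+8+3+2+7+3+3+5+0+2+2+7+2+8+7+0+8+0+2+8+3+3+4+2+3+2+0+6+3+5+0+6+9+1+0+0+3+8+3+6 = 165

165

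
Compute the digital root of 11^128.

4

The digital root of n equals n mod 9 (or 9 when 9 | n), so we need 11^128 mod 9.
11^128 ≡ 4 (mod 9), so the digital root is 4.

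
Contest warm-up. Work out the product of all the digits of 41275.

4×1×2×7×5 = 280

280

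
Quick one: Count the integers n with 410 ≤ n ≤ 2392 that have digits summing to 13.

153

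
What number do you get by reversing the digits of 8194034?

4304918

Reversing 8194034 gives 4304918.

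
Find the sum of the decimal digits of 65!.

65! = 8247650592082470666723170306785496252186258551345437492922123134388955774976000000000000000
Sum of its 91 digits: 351.

351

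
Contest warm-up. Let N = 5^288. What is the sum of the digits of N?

964

5^288 = 2010764683385948796148028192762378503362648273919774541869690518399838312334014814806056093301691167652734390913078017438993579462829964862589958071955031430042871998242759445929550565779209136962890625
Sum of its 202 digits: 964.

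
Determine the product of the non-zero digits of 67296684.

6×7×2×9×6×6×8×4 = 870912

870912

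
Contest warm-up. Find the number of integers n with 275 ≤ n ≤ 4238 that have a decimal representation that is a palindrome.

The integers in [275, 4238] that have a decimal representation that is a palindrome: 282, 292, 303, 313, 323, 333, …, 4114, 4224.
105 qualify.

105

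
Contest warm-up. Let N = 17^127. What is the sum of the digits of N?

17^127 = 1849324039132269838857813641362834929307348126285998933608458551352454843869502160366132449748787432695987077039664612181399115898708880371971190911115999473
Sum of its 157 digits: 755.

755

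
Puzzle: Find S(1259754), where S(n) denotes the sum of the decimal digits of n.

33

1+2+5+9+7+5+4 = 33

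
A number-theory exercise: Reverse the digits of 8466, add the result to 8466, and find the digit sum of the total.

Reversal of 8466 is 6648; 8466 + 6648 = 15114.
Digit sum of 15114: 1+5+1+1+4 = 12.

12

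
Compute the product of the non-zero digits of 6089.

432

6×8×9 = 432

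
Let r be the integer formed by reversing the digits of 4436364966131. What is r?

1316694636344

Reversing 4436364966131 gives 1316694636344.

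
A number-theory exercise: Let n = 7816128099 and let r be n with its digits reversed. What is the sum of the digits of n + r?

48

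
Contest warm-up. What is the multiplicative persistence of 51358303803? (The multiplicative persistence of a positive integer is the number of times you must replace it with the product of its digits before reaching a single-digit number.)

51358303803 → 0 (1 step)

1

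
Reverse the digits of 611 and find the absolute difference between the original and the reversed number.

Reverse of 611 is 116.
|611 − 116| = 495

495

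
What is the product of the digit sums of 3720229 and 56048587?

1075

S(3720229) = 3+7+2+0+2+2+9 = 25.
S(56048587) = 5+6+0+4+8+5+8+7 = 43.
25 · 43 = 1075.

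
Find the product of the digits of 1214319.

216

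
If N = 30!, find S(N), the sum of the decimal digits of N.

117

30! = 265252859812191058636308480000000
Sum of its 33 digits: 117.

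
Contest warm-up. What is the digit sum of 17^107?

17^107 = 455024297117399079273657868281939502276334823978670092653303694194799352699111485425708484653439852384653016657073941702703504522673
Sum of its 132 digits: 611.

611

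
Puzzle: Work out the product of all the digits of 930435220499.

9×3×0×4×3×5×2×2×0×4×9×9 = 0

0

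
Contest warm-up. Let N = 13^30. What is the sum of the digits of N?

13^30 = 2619995643649944960380551432833049
Sum of its 34 digits: 163.

163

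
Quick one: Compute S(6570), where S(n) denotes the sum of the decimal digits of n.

6+5+7+0 = 18

18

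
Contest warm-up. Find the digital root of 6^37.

9

The digital root of n equals n mod 9 (or 9 when 9 | n), so we need 6^37 mod 9.
6^37 ≡ 0 (mod 9), so the digital root is 9.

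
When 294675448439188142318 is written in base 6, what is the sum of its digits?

53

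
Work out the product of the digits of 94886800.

9×4×8×8×6×8×0×0 = 0

0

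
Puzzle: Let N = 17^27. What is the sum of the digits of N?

152

17^27 = 1667711322168688287513535727415473
Sum of its 34 digits: 152.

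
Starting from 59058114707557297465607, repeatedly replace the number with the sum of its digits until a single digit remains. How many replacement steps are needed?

59058114707557297465607 → 110 → 2 (2 steps)

2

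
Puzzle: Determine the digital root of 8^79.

8

The digital root of n equals n mod 9 (or 9 when 9 | n), so we need 8^79 mod 9.
8^79 ≡ 8 (mod 9), so the digital root is 8.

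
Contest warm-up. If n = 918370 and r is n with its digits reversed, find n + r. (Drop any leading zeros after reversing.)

Reverse of 918370 is 73819.
918370 + 73819 = 992189

992189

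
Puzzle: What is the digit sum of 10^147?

10^147 = 1000000000000000000000000000000000000000000000000000000000000000000000000000000000000000000000000000000000000000000000000000000000000000000000000000
Sum of its 148 digits: 1.

1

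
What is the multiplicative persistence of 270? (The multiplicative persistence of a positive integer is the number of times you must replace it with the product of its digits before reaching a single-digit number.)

270 → 0 (1 step)

1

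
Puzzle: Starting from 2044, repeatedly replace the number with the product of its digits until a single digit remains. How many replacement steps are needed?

1

2044 → 0 (1 step)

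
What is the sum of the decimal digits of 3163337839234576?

73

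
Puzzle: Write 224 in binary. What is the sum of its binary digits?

3

224 in base 2 is 11100000.
Digit sum: 1+1+1+0+0+0+0+0 = 3.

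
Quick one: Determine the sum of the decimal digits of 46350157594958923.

85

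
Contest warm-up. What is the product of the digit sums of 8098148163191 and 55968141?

S(8098148163191) = 8+0+9+8+1+4+8+1+6+3+1+9+1 = 59.
S(55968141) = 5+5+9+6+8+1+4+1 = 39.
59 · 39 = 2301.

2301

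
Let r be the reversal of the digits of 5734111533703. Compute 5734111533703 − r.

2660760419328

Reverse of 5734111533703 is 3073351114375.
5734111533703 − 3073351114375 = 2660760419328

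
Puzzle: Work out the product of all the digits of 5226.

5×2×2×6 = 120

120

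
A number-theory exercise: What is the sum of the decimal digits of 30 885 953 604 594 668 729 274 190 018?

139

3+0+8+8+5+9+5+3+6+0+4+5+9+4+6+6+8+7+2+9+2+7+4+1+9+0+0+1+8 = 139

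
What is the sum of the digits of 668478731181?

60

6+6+8+4+7+8+7+3+1+1+8+1 = 60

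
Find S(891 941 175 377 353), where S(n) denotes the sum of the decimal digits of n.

73

8+9+1+9+4+1+1+7+5+3+7+7+3+5+3 = 73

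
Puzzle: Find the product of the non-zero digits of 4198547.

40320

4×1×9×8×5×4×7 = 40320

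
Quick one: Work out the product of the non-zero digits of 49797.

15876

4×9×7×9×7 = 15876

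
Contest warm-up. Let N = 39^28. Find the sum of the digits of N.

225

39^28 = 354657376169714495270394823040944929774939681
Sum of its 45 digits: 225.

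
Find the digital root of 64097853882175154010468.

3

6+4+0+9+7+8+5+3+8+8+2+1+7+5+1+5+4+0+1+0+4+6+8 = 102
1+0+2 = 3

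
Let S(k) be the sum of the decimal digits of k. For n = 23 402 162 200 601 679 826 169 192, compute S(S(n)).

First digit sum: 95.
9+5 = 14.

14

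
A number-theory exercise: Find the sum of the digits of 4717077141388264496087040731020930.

4+7+1+7+0+7+7+1+4+1+3+8+8+2+6+4+4+9+6+0+8+7+0+4+0+7+3+1+0+2+0+9+3+0 = 133

133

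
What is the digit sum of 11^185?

11^185 = 4546181331788754829059541304472527258916852725874695267335449419996951963427561999598303275535710744926102593355190618055605767573555747753393746554992911707443737755948940316441073912206223851
Sum of its 193 digits: 914.

914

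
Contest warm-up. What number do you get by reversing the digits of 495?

Reversing 495 gives 594.

594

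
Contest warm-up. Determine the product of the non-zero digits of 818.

64

8×1×8 = 64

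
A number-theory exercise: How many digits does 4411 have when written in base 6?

5

4411 in base 6 is 32231, which has 5 digits.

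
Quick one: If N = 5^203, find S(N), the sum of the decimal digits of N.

5^203 = 7778769097326427133930080067225155300737815210901458916376395768487123542544229301479931028907142021196208236943903102655895054340362548828125
Sum of its 142 digits: 596.

596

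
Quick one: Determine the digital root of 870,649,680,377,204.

8

8+7+0+6+4+9+6+8+0+3+7+7+2+0+4 = 71
7+1 = 8
(Equivalently, 870,649,680,377,204 mod 9 = 8.)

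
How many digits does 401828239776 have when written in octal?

401828239776 in base 8 is 5661665054640, which has 13 digits.

13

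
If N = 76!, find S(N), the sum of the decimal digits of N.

76! = 1885494701666050254987932260861146558230394535379329335672487982961844043495537923117729972224000000000000000000
Sum of its 112 digits: 441.

441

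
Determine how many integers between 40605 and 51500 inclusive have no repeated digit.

3360

The integers in [40605, 51500] that have no repeated digit: 40612, 40613, 40615, 40617, 40618, 40619, …, 51497, 51498.
3360 qualify.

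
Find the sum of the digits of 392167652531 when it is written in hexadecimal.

392167652531 in base 16 is 5B4F037CB3.
Digit sum: 5+11+4+15+0+3+7+12+11+3 = 71.

71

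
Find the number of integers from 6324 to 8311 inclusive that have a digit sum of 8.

The integers in [6324, 8311] that have a digit sum of 8: 7001, 7010, 7100, 8000.
4 qualify.

4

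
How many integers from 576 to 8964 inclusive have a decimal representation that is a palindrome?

The integers in [576, 8964] that have a decimal representation that is a palindrome: 585, 595, 606, 616, 626, 636, …, 8778, 8888.
121 qualify.

121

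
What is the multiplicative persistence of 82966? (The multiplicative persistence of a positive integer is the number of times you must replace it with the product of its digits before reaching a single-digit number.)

82966 → 5184 → 160 → 0 (3 steps)

3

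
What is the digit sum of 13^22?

13^22 = 3211838877954855105157369
Sum of its 25 digits: 121.

121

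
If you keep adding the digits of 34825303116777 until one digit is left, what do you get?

3+4+8+2+5+3+0+3+1+1+6+7+7+7 = 57
5+7 = 12
1+2 = 3

3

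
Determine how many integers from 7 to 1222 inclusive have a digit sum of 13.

The integers in [7, 1222] that have a digit sum of 13: 49, 58, 67, 76, 85, 94, …, 1192, 1219.
91 qualify.

91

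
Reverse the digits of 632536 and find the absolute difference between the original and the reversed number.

2700

Reverse of 632536 is 635236.
|632536 − 635236| = 2700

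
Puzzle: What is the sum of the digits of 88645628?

8+8+6+4+5+6+2+8 = 47

47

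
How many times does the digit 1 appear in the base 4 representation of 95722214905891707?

95722214905891707 in base 4 is 11110010231203220211010231323.
The digit 1 appears 10 times.

10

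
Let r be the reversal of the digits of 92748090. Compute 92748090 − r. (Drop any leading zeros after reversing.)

83663361

Reverse of 92748090 is 9084729.
92748090 − 9084729 = 83663361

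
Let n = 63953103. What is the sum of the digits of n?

6+3+9+5+3+1+0+3 = 30

30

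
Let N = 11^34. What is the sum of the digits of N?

11^34 = 255476698618765889551019445759400441
Sum of its 36 digits: 178.

178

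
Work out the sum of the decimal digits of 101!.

639

101! = 9425947759838359420851623124482936749562312794702543768327889353416977599316221476503087861591808346911623490003549599583369706302603264000000000000000000000000
Sum of its 160 digits: 639.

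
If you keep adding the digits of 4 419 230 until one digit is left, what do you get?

5

4+4+1+9+2+3+0 = 23
2+3 = 5
(Equivalently, 4 419 230 mod 9 = 5.)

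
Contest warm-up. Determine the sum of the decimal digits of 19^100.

595

19^100 = 75051624198251984443456989853061891539043939434909537798332873934101480896578056472849915762891214746171016655874432115640378001
Sum of its 128 digits: 595.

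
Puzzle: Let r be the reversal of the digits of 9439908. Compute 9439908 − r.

Reverse of 9439908 is 8099349.
9439908 − 8099349 = 1340559

1340559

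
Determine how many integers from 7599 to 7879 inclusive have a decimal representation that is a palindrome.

The integers in [7599, 7879] that have a decimal representation that is a palindrome: 7667, 7777.
2 qualify.

2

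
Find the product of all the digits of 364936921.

209952

3×6×4×9×3×6×9×2×1 = 209952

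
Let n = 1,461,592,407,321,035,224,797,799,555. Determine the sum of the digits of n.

1+4+6+1+5+9+2+4+0+7+3+2+1+0+3+5+2+2+4+7+9+7+7+9+9+5+5+5 = 124

124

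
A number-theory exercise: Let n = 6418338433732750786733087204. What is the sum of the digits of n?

122

6+4+1+8+3+3+8+4+3+3+7+3+2+7+5+0+7+8+6+7+3+3+0+8+7+2+0+4 = 122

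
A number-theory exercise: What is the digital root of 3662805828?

3+6+6+2+8+0+5+8+2+8 = 48
4+8 = 12
1+2 = 3

3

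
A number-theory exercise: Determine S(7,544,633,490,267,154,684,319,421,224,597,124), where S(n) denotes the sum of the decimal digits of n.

144

7+5+4+4+6+3+3+4+9+0+2+6+7+1+5+4+6+8+4+3+1+9+4+2+1+2+2+4+5+9+7+1+2+4 = 144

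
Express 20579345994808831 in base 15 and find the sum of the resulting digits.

83

20579345994808831 in base 15 is A892B03A176D21.
Digit sum: 10+8+9+2+11+0+3+10+1+7+6+13+2+1 = 83.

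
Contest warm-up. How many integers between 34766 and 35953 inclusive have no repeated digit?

416

The integers in [34766, 35953] that have no repeated digit: 34768, 34769, 34780, 34781, 34782, 34785, …, 35947, 35948.
416 qualify.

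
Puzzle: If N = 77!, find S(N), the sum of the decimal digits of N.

77! = 145183092028285869634070784086308284983740379224208358846781574688061991349156420080065207861248000000000000000000
Sum of its 114 digits: 432.

432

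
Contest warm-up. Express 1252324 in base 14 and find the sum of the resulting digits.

34

1252324 in base 14 is 24855A.
Digit sum: 2+4+8+5+5+10 = 34.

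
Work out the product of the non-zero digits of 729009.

1134

7×2×9×9 = 1134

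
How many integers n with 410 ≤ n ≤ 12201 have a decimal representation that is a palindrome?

The integers in [410, 12201] that have a decimal representation that is a palindrome: 414, 424, 434, 444, 454, 464, …, 12021, 12121.
171 qualify.

171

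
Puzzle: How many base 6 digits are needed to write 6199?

5

6199 in base 6 is 44411, which has 5 digits.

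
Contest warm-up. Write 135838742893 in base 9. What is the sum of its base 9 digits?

135838742893 in base 9 is 428554503117.
Digit sum: 4+2+8+5+5+4+5+0+3+1+1+7 = 45.

45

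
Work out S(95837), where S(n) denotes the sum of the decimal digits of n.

32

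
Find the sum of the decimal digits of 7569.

27

7+5+6+9 = 27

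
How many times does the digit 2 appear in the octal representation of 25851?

1

25851 in base 8 is 62373.
The digit 2 appears 1 time.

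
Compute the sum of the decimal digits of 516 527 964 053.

53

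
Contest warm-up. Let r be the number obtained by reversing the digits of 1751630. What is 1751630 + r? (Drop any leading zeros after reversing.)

Reverse of 1751630 is 361571.
1751630 + 361571 = 2113201

2113201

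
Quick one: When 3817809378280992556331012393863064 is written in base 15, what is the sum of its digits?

186

3817809378280992556331012393863064 in base 15 is 472E50E52CBB65560468AB061B15E.
Digit sum: 4+7+2+14+5+0+14+5+2+12+11+11+6+5+5+6+0+4+6+8+10+11+0+6+1+11+1+5+14 = 186.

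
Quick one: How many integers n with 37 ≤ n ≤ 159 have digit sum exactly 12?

The integers in [37, 159] that have digit sum exactly 12: 39, 48, 57, 66, 75, 84, …, 147, 156.
11 qualify.

11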